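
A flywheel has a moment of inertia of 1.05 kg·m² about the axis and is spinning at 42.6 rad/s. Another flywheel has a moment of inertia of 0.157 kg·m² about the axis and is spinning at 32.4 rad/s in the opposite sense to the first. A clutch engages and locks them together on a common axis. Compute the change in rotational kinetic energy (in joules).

No external torque acts about the common axis, so total angular momentum is conserved.
Taking A's sense as positive: L = (1.050)(42.6) − (0.1570)(32.4) = 39.64 kg·m²·rad/s.
Combined I = 1.050 + 0.1570 = 1.207 kg·m².
ω_f = L / I = 39.64 / 1.207 = 32.84 rad/s.
KE_i = ½ΣIω² = 1035 J; KE_f = ½(1.207)(32.84)² = 651.0 J.

ΔKE ≈ -384 J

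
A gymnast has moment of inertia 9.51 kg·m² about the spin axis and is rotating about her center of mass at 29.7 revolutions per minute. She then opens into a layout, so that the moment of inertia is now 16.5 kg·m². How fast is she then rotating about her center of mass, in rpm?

ω₂ ≈ 17.1 rpm

No external torque acts about the spin axis, so angular momentum is conserved.
ω₂ = I₁ω₁ / I₂ = (9.510)(29.7 rpm) / (16.50) = 17.12 rpm.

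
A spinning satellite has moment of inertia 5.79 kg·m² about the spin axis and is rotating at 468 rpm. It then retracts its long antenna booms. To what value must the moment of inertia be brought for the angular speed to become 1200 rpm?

No external torque acts about the spin axis, so angular momentum is conserved.
I₂ = I₁ω₁ / ω₂ = (5.79)(468) / (1200) = 2.258 kg·m².

I₂ ≈ 2.26 kg·m²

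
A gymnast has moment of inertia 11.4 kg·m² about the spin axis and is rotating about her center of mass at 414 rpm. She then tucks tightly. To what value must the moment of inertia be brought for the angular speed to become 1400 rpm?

Angular momentum about the spin axis is conserved since the torque about it is zero.
I₂ = I₁ω₁ / ω₂ = (11.4)(414) / (1400) = 3.371 kg·m².

I₂ ≈ 3.37 kg·m²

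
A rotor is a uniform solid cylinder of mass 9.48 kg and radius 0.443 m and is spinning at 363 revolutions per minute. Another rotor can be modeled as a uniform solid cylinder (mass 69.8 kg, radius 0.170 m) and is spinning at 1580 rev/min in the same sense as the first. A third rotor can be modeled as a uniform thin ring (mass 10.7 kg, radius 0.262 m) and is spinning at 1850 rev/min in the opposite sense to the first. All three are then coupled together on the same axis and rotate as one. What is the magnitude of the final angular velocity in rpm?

|ω_f| ≈ 214 rpm

The coupling torques are internal; angular momentum about the shared axis is conserved.
Moments of inertia: I_A = ½(9.48)(0.443)² = 0.9302 kg·m²; I_B = ½(69.8)(0.170)² = 1.009 kg·m²; I_C = (10.7)(0.262)² = 0.7345 kg·m².
Taking A's sense as positive: L = (0.9302)(363) + (1.009)(1580) − (0.7345)(1850) = 572.5 kg·m²·rpm.
Combined I = 0.9302 + 1.009 + 0.7345 = 2.673 kg·m².
ω_f = L / I = 572.5 / 2.673 = 214.1 rpm.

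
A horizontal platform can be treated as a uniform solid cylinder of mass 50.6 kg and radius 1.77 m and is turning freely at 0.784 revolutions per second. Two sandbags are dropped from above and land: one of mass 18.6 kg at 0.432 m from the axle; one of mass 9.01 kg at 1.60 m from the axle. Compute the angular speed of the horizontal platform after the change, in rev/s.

The added mass arrives with no angular momentum about the axle, and any external torque about the axle is negligible, so the system's angular momentum is conserved.
I_p = ½(50.6)(1.77)² = 79.26 kg·m².
Added inertia Σmr² = (18.6)(0.432)² + (9.01)(1.60)² = 26.54 kg·m²; I_f = 79.26 + 26.54 = 105.8 kg·m².
ω_f = I_p ω_i / I_f = (79.26)(0.784) / 105.8 = 0.5874 rev/s.

ω_f ≈ 0.587 rev/s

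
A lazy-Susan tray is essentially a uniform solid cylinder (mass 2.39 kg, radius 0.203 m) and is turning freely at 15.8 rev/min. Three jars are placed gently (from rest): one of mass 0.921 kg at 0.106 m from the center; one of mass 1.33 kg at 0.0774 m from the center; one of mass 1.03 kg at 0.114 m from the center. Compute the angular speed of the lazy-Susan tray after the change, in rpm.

The added mass arrives with no angular momentum about the center, and any external torque about the center is negligible, so the system's angular momentum is conserved.
I_p = ½(2.39)(0.203)² = 0.04924 kg·m².
Added inertia Σmr² = (0.921)(0.106)² + (1.33)(0.0774)² + (1.03)(0.114)² = 0.03170 kg·m²; I_f = 0.04924 + 0.03170 = 0.08095 kg·m².
ω_f = I_p ω_i / I_f = (0.04924)(15.8) / 0.08095 = 9.612 rpm.

ω_f ≈ 9.61 rpm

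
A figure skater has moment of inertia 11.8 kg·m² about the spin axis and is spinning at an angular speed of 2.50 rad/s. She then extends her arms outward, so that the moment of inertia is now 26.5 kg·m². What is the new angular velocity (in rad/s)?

No external torque acts about the spin axis, so angular momentum is conserved.
ω₂ = I₁ω₁ / I₂ = (11.80)(2.50 rad/s) / (26.50) = 1.113 rad/s.

ω₂ ≈ 1.11 rad/s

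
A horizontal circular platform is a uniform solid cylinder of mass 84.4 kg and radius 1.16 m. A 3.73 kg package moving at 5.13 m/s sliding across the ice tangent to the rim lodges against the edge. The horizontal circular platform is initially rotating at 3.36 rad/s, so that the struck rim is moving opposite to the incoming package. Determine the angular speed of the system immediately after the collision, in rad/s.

|ω_f| ≈ 2.73 rad/s

About the central axle the impulsive forces during the collision are internal, so angular momentum about that axis is conserved.
I_p = ½(84.4)(1.16)² = 56.78 kg·m². Taking the sense of the package's angular momentum as positive, L_{package} = m v R = (3.73)(5.13)(1.16) = 22.20 kg·m²/s.
L_i = −I_p ω_p + m v R = −(56.78)(3.36) + 22.20 = -168.6 kg·m²/s.
After sticking, I_f = I_p + m R² = 56.78 + (3.73)(1.16)² = 61.80 kg·m².
ω_f = L_i / I_f = -168.6 / 61.80 = -2.728 rad/s.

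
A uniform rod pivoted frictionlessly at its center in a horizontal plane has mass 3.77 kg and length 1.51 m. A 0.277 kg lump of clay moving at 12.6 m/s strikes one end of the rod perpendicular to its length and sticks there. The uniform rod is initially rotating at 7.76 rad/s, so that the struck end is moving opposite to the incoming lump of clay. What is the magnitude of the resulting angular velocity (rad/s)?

The axle reaction passes through the pivot and exerts no torque about it; angular momentum about the pivot is conserved through the impact.
I_p = (1/12)(3.77)(1.51)² = 0.7163 kg·m². Taking the sense of the lump of clay's angular momentum as positive, L_{lump} = m v R = (0.277)(12.6)(1.51/2) = 2.635 kg·m²/s.
L_i = −I_p ω_p + m v R = −(0.7163)(7.76) + 2.635 = -2.924 kg·m²/s.
After sticking, I_f = I_p + m R² = 0.7163 + (0.277)(1.51/2)² = 0.8742 kg·m².
ω_f = L_i / I_f = -2.924 / 0.8742 = -3.344 rad/s.

|ω_f| ≈ 3.34 rad/s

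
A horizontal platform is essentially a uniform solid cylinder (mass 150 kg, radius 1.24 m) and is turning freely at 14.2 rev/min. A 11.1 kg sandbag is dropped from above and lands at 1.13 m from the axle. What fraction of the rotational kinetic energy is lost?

The added mass arrives with no angular momentum about the axle, and any external torque about the axle is negligible, so the system's angular momentum is conserved.
I_p = ½(150)(1.24)² = 115.3 kg·m².
Added inertia Σmr² = (11.1)(1.13)² = 14.17 kg·m²; I_f = 115.3 + 14.17 = 129.5 kg·m².
ω_f = I_p ω_i / I_f = (115.3)(14.2) / 129.5 = 12.65 rpm.
KE_i = ½(115.3)(1.487 rad/s)² = 127.5 J; KE_f = ½(129.5)(1.324)² = 113.5 J.
Fraction lost = 0.1095.

fraction ≈ 0.109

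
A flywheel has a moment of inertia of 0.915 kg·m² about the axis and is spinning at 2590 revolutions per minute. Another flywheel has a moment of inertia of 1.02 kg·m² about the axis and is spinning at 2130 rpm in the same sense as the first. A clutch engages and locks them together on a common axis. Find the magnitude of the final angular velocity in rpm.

The coupling torques are internal; angular momentum about the shared axis is conserved.
Taking A's sense as positive: L = (0.9150)(2590) + (1.020)(2130) = 4542 kg·m²·rpm.
Combined I = 0.9150 + 1.020 = 1.935 kg·m².
ω_f = L / I = 4542 / 1.935 = 2348 rpm.

|ω_f| ≈ 2350 rpm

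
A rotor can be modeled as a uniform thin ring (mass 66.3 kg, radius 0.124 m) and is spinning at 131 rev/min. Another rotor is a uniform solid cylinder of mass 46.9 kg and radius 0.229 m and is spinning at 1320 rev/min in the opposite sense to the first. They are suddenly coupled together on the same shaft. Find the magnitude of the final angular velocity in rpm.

The coupling torques are internal; angular momentum about the shared axis is conserved.
Moments of inertia: I_A = (66.3)(0.124)² = 1.019 kg·m²; I_B = ½(46.9)(0.229)² = 1.230 kg·m².
Taking A's sense as positive: L = (1.019)(131) − (1.230)(1320) = -1490 kg·m²·rpm.
Combined I = 1.019 + 1.230 = 2.249 kg·m².
ω_f = L / I = -1490 / 2.249 = -662.3 rpm.

|ω_f| ≈ 662 rpm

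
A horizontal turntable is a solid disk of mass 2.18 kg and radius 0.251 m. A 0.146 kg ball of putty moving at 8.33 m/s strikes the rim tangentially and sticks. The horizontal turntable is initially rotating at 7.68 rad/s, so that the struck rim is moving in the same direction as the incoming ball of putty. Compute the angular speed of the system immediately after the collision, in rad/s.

|ω_f| ≈ 10.7 rad/s

About the axle the impulsive forces during the collision are internal, so angular momentum about that axis is conserved.
I_p = ½(2.18)(0.251)² = 0.06867 kg·m². Taking the sense of the ball of putty's angular momentum as positive, L_{ball} = m v R = (0.146)(8.33)(0.251) = 0.3053 kg·m²/s.
L_i = +I_p ω_p + m v R = +(0.06867)(7.68) + 0.3053 = 0.8327 kg·m²/s.
After sticking, I_f = I_p + m R² = 0.06867 + (0.146)(0.251)² = 0.07787 kg·m².
ω_f = L_i / I_f = 0.8327 / 0.07787 = 10.69 rad/s.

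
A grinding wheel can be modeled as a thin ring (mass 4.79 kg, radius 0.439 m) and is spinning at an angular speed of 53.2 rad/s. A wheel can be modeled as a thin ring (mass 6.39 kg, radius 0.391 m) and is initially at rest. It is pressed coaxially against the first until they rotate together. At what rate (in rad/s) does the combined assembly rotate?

|ω_f| ≈ 25.8 rad/s

No external torque acts about the common axis, so total angular momentum is conserved.
Moments of inertia: I_A = (4.79)(0.439)² = 0.9231 kg·m²; I_B = (6.39)(0.391)² = 0.9769 kg·m².
Taking A's sense as positive: L = (0.9231)(53.2) = 49.11 kg·m²·rad/s.
Combined I = 0.9231 + 0.9769 = 1.900 kg·m².
ω_f = L / I = 49.11 / 1.900 = 25.85 rad/s.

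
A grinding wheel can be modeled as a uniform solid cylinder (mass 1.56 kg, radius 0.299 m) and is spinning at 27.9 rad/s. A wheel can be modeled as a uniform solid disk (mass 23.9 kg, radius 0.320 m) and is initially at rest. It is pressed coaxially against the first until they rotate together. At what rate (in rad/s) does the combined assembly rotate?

No external torque acts about the common axis, so total angular momentum is conserved.
Moments of inertia: I_A = ½(1.56)(0.299)² = 0.06973 kg·m²; I_B = ½(23.9)(0.320)² = 1.224 kg·m².
Taking A's sense as positive: L = (0.06973)(27.9) = 1.946 kg·m²·rad/s.
Combined I = 0.06973 + 1.224 = 1.293 kg·m².
ω_f = L / I = 1.946 / 1.293 = 1.504 rad/s.

|ω_f| ≈ 1.50 rad/s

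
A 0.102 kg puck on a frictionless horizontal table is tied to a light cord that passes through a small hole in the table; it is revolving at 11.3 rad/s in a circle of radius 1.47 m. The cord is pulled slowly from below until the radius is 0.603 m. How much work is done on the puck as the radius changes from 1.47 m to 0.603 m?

The constraining force is radial, so m r² ω about the center is conserved.
ω₂ = ω₁ (r₁/r₂)² = (11.3)(1.47/0.603)² = 67.16 rad/s.
W = ΔKE = ½m(v₂² − v₁²) = 69.56 J.

W ≈ 69.6 J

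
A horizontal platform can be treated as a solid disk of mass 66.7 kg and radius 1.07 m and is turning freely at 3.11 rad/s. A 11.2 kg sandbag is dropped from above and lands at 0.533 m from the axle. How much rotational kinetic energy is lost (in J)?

No external torque acts about the axle; L_before = L_after.
I_p = ½(66.7)(1.07)² = 38.18 kg·m².
Added inertia Σmr² = (11.2)(0.533)² = 3.182 kg·m²; I_f = 38.18 + 3.182 = 41.36 kg·m².
ω_f = I_p ω_i / I_f = (38.18)(3.11) / 41.36 = 2.871 rad/s.
KE_i = ½(38.18)(3.110 rad/s)² = 184.7 J; KE_f = ½(41.36)(2.871)² = 170.4 J.

energy lost ≈ 14.2 J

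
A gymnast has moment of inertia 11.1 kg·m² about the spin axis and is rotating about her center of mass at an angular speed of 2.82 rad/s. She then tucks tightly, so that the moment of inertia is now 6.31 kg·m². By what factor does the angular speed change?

No external torque acts about the spin axis, so angular momentum is conserved.
ω₂/ω₁ = I₁/I₂ = 11.10 / 6.310 = 1.759.

ω₂/ω₁ ≈ 1.76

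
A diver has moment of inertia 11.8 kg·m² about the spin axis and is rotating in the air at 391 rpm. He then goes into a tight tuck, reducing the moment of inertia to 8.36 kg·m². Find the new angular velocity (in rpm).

ω₂ ≈ 552 rpm

Angular momentum about the spin axis is conserved since the torque about it is zero.
ω₂ = I₁ω₁ / I₂ = (11.80)(391 rpm) / (8.360) = 551.9 rpm.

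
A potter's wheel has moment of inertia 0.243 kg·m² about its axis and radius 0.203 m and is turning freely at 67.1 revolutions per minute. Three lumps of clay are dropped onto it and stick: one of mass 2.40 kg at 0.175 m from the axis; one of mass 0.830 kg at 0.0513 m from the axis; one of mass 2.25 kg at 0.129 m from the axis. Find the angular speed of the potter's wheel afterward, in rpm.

ω_f ≈ 45.8 rpm

No external torque acts about the axis; L_before = L_after.
Added inertia Σmr² = (2.40)(0.175)² + (0.830)(0.0513)² + (2.25)(0.129)² = 0.1131 kg·m²; I_f = 0.2430 + 0.1131 = 0.3561 kg·m².
ω_f = I_p ω_i / I_f = (0.2430)(67.1) / 0.3561 = 45.79 rpm.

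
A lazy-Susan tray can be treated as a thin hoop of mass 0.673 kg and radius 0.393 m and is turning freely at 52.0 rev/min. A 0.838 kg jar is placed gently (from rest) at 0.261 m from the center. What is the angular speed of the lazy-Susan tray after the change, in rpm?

ω_f ≈ 33.6 rpm

The added mass arrives with no angular momentum about the center, and any external torque about the center is negligible, so the system's angular momentum is conserved.
I_p = (0.673)(0.393)² = 0.1039 kg·m².
Added inertia Σmr² = (0.838)(0.261)² = 0.05709 kg·m²; I_f = 0.1039 + 0.05709 = 0.1610 kg·m².
ω_f = I_p ω_i / I_f = (0.1039)(52.0) / 0.1610 = 33.57 rpm.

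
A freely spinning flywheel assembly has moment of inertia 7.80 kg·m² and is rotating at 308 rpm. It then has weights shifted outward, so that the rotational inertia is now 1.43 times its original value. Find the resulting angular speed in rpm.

No external torque acts about the spin axis, so angular momentum is conserved.
I₂ = 1.43 × 7.80 = 11.15 kg·m².
ω₂ = I₁ω₁ / I₂ = (7.800)(308 rpm) / (11.15) = 215.4 rpm.

ω₂ ≈ 215 rpm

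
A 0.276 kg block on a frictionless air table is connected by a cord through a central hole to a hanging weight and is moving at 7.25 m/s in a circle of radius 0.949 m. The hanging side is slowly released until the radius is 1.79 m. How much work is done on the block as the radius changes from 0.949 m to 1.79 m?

W ≈ -5.21 J

The only horizontal force on the mass is along the cord (radial), so it exerts no torque about the hole and angular momentum m v r is conserved.
v₂ = v₁ r₁ / r₂ = (7.25)(0.949) / (1.79) = 3.844 m/s.
W = ΔKE = ½m(v₂² − v₁²) = -5.215 J.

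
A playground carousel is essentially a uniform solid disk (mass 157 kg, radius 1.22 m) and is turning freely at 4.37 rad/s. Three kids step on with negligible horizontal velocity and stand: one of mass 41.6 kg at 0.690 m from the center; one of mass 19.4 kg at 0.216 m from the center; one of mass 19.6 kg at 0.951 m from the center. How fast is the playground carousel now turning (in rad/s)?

ω_f ≈ 3.29 rad/s

No external torque acts about the center; L_before = L_after.
I_p = ½(157)(1.22)² = 116.8 kg·m².
Added inertia Σmr² = (41.6)(0.690)² + (19.4)(0.216)² + (19.6)(0.951)² = 38.44 kg·m²; I_f = 116.8 + 38.44 = 155.3 kg·m².
ω_f = I_p ω_i / I_f = (116.8)(4.37) / 155.3 = 3.288 rad/s.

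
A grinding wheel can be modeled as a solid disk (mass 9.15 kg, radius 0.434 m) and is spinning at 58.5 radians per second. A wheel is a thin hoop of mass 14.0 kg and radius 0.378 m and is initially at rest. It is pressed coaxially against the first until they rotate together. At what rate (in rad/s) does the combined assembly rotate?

No external torque acts about the common axis, so total angular momentum is conserved.
Moments of inertia: I_A = ½(9.15)(0.434)² = 0.8617 kg·m²; I_B = (14.0)(0.378)² = 2.000 kg·m².
Taking A's sense as positive: L = (0.8617)(58.5) = 50.41 kg·m²·rad/s.
Combined I = 0.8617 + 2.000 = 2.862 kg·m².
ω_f = L / I = 50.41 / 2.862 = 17.61 rad/s.

|ω_f| ≈ 17.6 rad/s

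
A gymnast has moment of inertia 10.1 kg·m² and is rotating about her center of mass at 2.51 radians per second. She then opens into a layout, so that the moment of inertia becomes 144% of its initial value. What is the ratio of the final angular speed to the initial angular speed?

No external torque acts about the spin axis, so angular momentum is conserved.
I₂ = 1.44 × 10.1 = 14.54 kg·m².
ω₂/ω₁ = I₁/I₂ = 10.10 / 14.54 = 0.6944.

ω₂/ω₁ ≈ 0.694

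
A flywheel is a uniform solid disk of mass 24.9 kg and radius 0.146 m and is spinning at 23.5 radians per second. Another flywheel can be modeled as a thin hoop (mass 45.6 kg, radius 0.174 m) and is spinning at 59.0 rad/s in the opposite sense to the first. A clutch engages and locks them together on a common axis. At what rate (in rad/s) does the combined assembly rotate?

The coupling torques are internal; angular momentum about the shared axis is conserved.
Moments of inertia: I_A = ½(24.9)(0.146)² = 0.2654 kg·m²; I_B = (45.6)(0.174)² = 1.381 kg·m².
Taking A's sense as positive: L = (0.2654)(23.5) − (1.381)(59.0) = -75.22 kg·m²·rad/s.
Combined I = 0.2654 + 1.381 = 1.646 kg·m².
ω_f = L / I = -75.22 / 1.646 = -45.70 rad/s.

|ω_f| ≈ 45.7 rad/s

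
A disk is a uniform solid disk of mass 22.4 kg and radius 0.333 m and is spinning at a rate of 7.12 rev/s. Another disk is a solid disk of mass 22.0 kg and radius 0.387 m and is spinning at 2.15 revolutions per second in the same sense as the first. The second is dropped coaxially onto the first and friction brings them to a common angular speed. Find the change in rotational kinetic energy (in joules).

The coupling torques are internal; angular momentum about the shared axis is conserved.
Moments of inertia: I_A = ½(22.4)(0.333)² = 1.242 kg·m²; I_B = ½(22.0)(0.387)² = 1.647 kg·m².
Taking A's sense as positive: L = (1.242)(7.12) + (1.647)(2.15) = 12.38 kg·m²·rev/s.
Combined I = 1.242 + 1.647 = 2.889 kg·m².
ω_f = L / I = 12.38 / 2.889 = 4.286 rev/s.
KE_i = ½ΣIω² = 1393 J; KE_f = ½(2.889)(26.93)² = 1048 J.

ΔKE ≈ -345 J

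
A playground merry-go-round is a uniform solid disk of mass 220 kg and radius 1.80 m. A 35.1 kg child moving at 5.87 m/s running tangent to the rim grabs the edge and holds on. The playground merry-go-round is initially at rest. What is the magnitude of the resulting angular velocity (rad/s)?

About the axle the impulsive forces during the collision are internal, so angular momentum about that axis is conserved.
I_p = ½(220)(1.80)² = 356.4 kg·m². Taking the sense of the child's angular momentum as positive, L_{child} = m v R = (35.1)(5.87)(1.80) = 370.9 kg·m²/s.
L_i = 0 + 370.9 = 370.9 kg·m²/s.
After sticking, I_f = I_p + m R² = 356.4 + (35.1)(1.80)² = 470.1 kg·m².
ω_f = L_i / I_f = 370.9 / 470.1 = 0.7889 rad/s.

|ω_f| ≈ 0.789 rad/s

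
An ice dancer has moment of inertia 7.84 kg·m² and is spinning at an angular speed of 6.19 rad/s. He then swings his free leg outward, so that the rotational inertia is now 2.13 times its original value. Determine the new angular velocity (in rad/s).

With no external torque about the axis, L is conserved: I₁ω₁ = I₂ω₂.
I₂ = 2.13 × 7.84 = 16.70 kg·m².
ω₂ = I₁ω₁ / I₂ = (7.840)(6.19 rad/s) / (16.70) = 2.906 rad/s.

ω₂ ≈ 2.91 rad/s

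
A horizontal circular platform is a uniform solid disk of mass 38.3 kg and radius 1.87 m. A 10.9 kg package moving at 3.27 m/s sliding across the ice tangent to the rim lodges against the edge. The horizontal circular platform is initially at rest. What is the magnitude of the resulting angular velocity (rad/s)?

|ω_f| ≈ 0.634 rad/s

The axle reaction passes through the central axle and exerts no torque about it; angular momentum about the central axle is conserved through the impact.
I_p = ½(38.3)(1.87)² = 66.97 kg·m². Taking the sense of the package's angular momentum as positive, L_{package} = m v R = (10.9)(3.27)(1.87) = 66.65 kg·m²/s.
L_i = 0 + 66.65 = 66.65 kg·m²/s.
After sticking, I_f = I_p + m R² = 66.97 + (10.9)(1.87)² = 105.1 kg·m².
ω_f = L_i / I_f = 66.65 / 105.1 = 0.6343 rad/s.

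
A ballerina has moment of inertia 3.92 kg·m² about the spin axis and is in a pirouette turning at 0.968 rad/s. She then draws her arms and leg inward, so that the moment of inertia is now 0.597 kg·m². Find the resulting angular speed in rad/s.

Angular momentum about the spin axis is conserved since the torque about it is zero.
ω₂ = I₁ω₁ / I₂ = (3.920)(0.968 rad/s) / (0.5970) = 6.356 rad/s.

ω₂ ≈ 6.36 rad/s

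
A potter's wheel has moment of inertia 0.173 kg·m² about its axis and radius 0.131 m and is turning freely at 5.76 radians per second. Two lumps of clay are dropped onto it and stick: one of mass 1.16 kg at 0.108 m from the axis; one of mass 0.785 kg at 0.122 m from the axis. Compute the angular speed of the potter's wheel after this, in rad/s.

ω_f ≈ 5.03 rad/s

The added mass arrives with no angular momentum about the axis, and any external torque about the axis is negligible, so the system's angular momentum is conserved.
Added inertia Σmr² = (1.16)(0.108)² + (0.785)(0.122)² = 0.02521 kg·m²; I_f = 0.1730 + 0.02521 = 0.1982 kg·m².
ω_f = I_p ω_i / I_f = (0.1730)(5.76) / 0.1982 = 5.027 rad/s.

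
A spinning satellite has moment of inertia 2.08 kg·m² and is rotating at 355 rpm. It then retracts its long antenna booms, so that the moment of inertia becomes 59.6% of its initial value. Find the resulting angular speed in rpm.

With no external torque about the axis, L is conserved: I₁ω₁ = I₂ω₂.
I₂ = 0.596 × 2.08 = 1.240 kg·m².
ω₂ = I₁ω₁ / I₂ = (2.080)(355 rpm) / (1.240) = 595.6 rpm.

ω₂ ≈ 596 rpm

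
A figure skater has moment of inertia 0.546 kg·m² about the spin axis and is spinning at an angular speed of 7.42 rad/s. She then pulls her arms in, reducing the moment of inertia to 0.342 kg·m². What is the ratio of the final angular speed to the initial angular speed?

With no external torque about the axis, L is conserved: I₁ω₁ = I₂ω₂.
ω₂/ω₁ = I₁/I₂ = 0.5460 / 0.3420 = 1.596.

ω₂/ω₁ ≈ 1.60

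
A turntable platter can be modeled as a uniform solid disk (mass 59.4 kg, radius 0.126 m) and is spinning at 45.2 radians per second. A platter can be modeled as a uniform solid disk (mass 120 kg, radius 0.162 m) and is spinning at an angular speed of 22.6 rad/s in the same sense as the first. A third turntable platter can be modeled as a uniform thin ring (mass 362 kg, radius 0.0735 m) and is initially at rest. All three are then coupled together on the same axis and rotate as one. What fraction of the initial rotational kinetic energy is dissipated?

No external torque acts about the common axis, so total angular momentum is conserved.
Moments of inertia: I_A = ½(59.4)(0.126)² = 0.4715 kg·m²; I_B = ½(120)(0.162)² = 1.575 kg·m²; I_C = (362)(0.0735)² = 1.956 kg·m².
Taking A's sense as positive: L = (0.4715)(45.2) + (1.575)(22.6) = 56.90 kg·m²·rad/s.
Combined I = 0.4715 + 1.575 + 1.956 = 4.002 kg·m².
ω_f = L / I = 56.90 / 4.002 = 14.22 rad/s.
KE_i = ½ΣIω² = 883.8 J; KE_f = ½(4.002)(14.22)² = 404.5 J.
Fraction dissipated = (KE_i − KE_f)/KE_i = 0.5423.

fraction ≈ 0.542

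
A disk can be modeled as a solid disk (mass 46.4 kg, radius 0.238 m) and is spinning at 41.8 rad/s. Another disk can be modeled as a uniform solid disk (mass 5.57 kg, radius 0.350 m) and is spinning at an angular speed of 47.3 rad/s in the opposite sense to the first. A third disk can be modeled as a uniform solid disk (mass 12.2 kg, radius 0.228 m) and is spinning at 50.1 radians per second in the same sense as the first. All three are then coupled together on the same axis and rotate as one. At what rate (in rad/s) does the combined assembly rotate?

No external torque acts about the common axis, so total angular momentum is conserved.
Moments of inertia: I_A = ½(46.4)(0.238)² = 1.314 kg·m²; I_B = ½(5.57)(0.350)² = 0.3412 kg·m²; I_C = ½(12.2)(0.228)² = 0.3171 kg·m².
Taking A's sense as positive: L = (1.314)(41.8) − (0.3412)(47.3) + (0.3171)(50.1) = 54.68 kg·m²·rad/s.
Combined I = 1.314 + 0.3412 + 0.3171 = 1.972 kg·m².
ω_f = L / I = 54.68 / 1.972 = 27.72 rad/s.

|ω_f| ≈ 27.7 rad/s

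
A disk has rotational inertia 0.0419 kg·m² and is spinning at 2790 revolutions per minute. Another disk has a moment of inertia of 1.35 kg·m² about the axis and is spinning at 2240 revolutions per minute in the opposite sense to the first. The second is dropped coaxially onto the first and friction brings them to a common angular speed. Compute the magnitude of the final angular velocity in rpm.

|ω_f| ≈ 2090 rpm

The coupling torques are internal; angular momentum about the shared axis is conserved.
Taking A's sense as positive: L = (0.04190)(2790) − (1.350)(2240) = -2907 kg·m²·rpm.
Combined I = 0.04190 + 1.350 = 1.392 kg·m².
ω_f = L / I = -2907 / 1.392 = -2089 rpm.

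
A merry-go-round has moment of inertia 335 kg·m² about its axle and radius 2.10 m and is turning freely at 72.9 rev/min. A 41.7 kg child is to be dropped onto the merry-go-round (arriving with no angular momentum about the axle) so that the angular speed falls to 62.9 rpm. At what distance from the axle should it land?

The added mass arrives with no angular momentum about the axle, and any external torque about the axle is negligible, so the system's angular momentum is conserved.
I_p ω_i = (I_p + m r²) ω_f ⇒ m r² = I_p(ω_i/ω_f − 1) = 335.0(72.9/62.9 − 1) = 53.26 kg·m².
r = √(53.26/41.7) = 1.130 m.

r ≈ 1.13 m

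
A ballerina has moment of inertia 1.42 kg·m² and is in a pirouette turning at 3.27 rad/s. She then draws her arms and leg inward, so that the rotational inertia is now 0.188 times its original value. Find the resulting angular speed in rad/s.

ω₂ ≈ 17.4 rad/s

No external torque acts about the spin axis, so angular momentum is conserved.
I₂ = 0.188 × 1.42 = 0.2670 kg·m².
ω₂ = I₁ω₁ / I₂ = (1.420)(3.27 rad/s) / (0.2670) = 17.39 rad/s.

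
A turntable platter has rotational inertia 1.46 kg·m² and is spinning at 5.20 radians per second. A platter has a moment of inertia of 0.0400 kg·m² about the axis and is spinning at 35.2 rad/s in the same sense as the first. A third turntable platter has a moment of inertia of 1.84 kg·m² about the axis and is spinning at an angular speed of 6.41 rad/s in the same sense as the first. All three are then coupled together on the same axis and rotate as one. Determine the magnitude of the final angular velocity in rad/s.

The coupling torques are internal; angular momentum about the shared axis is conserved.
Taking A's sense as positive: L = (1.460)(5.20) + (0.04000)(35.2) + (1.840)(6.41) = 20.79 kg·m²·rad/s.
Combined I = 1.460 + 0.04000 + 1.840 = 3.340 kg·m².
ω_f = L / I = 20.79 / 3.340 = 6.226 rad/s.

|ω_f| ≈ 6.23 rad/s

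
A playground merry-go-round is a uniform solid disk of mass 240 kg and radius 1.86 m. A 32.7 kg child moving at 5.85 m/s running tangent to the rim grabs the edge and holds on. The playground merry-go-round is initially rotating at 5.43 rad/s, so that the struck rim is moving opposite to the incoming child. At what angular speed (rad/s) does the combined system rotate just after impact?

|ω_f| ≈ 3.59 rad/s

About the axle the impulsive forces during the collision are internal, so angular momentum about that axis is conserved.
I_p = ½(240)(1.86)² = 415.2 kg·m². Taking the sense of the child's angular momentum as positive, L_{child} = m v R = (32.7)(5.85)(1.86) = 355.8 kg·m²/s.
L_i = −I_p ω_p + m v R = −(415.2)(5.43) + 355.8 = -1898 kg·m²/s.
After sticking, I_f = I_p + m R² = 415.2 + (32.7)(1.86)² = 528.3 kg·m².
ω_f = L_i / I_f = -1898 / 528.3 = -3.594 rad/s.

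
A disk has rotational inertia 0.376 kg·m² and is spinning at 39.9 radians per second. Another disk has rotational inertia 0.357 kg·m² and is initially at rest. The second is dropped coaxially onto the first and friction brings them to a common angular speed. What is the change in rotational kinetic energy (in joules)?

ΔKE ≈ -146 J

No external torque acts about the common axis, so total angular momentum is conserved.
Taking A's sense as positive: L = (0.3760)(39.9) = 15.00 kg·m²·rad/s.
Combined I = 0.3760 + 0.3570 = 0.7330 kg·m².
ω_f = L / I = 15.00 / 0.7330 = 20.47 rad/s.
KE_i = ½ΣIω² = 299.3 J; KE_f = ½(0.7330)(20.47)² = 153.5 J.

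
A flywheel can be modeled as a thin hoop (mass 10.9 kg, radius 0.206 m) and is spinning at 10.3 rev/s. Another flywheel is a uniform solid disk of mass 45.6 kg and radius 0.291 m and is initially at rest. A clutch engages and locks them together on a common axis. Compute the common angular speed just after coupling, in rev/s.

|ω_f| ≈ 1.99 rev/s

No external torque acts about the common axis, so total angular momentum is conserved.
Moments of inertia: I_A = (10.9)(0.206)² = 0.4626 kg·m²; I_B = ½(45.6)(0.291)² = 1.931 kg·m².
Taking A's sense as positive: L = (0.4626)(10.3) = 4.764 kg·m²·rev/s.
Combined I = 0.4626 + 1.931 = 2.393 kg·m².
ω_f = L / I = 4.764 / 2.393 = 1.991 rev/s.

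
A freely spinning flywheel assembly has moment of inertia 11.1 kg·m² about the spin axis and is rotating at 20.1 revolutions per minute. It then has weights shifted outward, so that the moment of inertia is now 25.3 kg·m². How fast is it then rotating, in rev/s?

No external torque acts about the spin axis, so angular momentum is conserved.
ω₂ = I₁ω₁ / I₂ = (11.10)(20.1 rpm) / (25.30) = 8.819 rpm = 0.1470 rev/s.

ω₂ ≈ 0.147 rev/s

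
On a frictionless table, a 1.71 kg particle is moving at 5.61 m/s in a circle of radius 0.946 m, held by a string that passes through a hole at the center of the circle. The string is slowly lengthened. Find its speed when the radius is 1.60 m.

The only horizontal force on the mass is along the cord (radial), so it exerts no torque about the hole and angular momentum m v r is conserved.
v₂ = v₁ r₁ / r₂ = (5.61)(0.946) / (1.60) = 3.317 m/s.

v₂ ≈ 3.32 m/s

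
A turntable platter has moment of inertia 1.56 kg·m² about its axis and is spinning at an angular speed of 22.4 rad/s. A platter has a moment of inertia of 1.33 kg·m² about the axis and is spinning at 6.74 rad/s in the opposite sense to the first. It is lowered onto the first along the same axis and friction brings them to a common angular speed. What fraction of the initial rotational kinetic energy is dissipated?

fraction ≈ 0.723

The coupling torques are internal; angular momentum about the shared axis is conserved.
Taking A's sense as positive: L = (1.560)(22.4) − (1.330)(6.74) = 25.98 kg·m²·rad/s.
Combined I = 1.560 + 1.330 = 2.890 kg·m².
ω_f = L / I = 25.98 / 2.890 = 8.990 rad/s.
KE_i = ½ΣIω² = 421.6 J; KE_f = ½(2.890)(8.990)² = 116.8 J.
Fraction dissipated = (KE_i − KE_f)/KE_i = 0.7230.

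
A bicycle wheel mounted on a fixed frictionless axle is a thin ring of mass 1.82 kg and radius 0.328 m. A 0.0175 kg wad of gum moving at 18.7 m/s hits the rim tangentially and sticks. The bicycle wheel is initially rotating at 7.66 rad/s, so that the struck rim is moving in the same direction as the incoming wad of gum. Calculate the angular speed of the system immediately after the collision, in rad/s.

About the axle the impulsive forces during the collision are internal, so angular momentum about that axis is conserved.
I_p = (1.82)(0.328)² = 0.1958 kg·m². Taking the sense of the wad of gum's angular momentum as positive, L_{wad} = m v R = (0.0175)(18.7)(0.328) = 0.1073 kg·m²/s.
L_i = +I_p ω_p + m v R = +(0.1958)(7.66) + 0.1073 = 1.607 kg·m²/s.
After sticking, I_f = I_p + m R² = 0.1958 + (0.0175)(0.328)² = 0.1977 kg·m².
ω_f = L_i / I_f = 1.607 / 0.1977 = 8.130 rad/s.

|ω_f| ≈ 8.13 rad/s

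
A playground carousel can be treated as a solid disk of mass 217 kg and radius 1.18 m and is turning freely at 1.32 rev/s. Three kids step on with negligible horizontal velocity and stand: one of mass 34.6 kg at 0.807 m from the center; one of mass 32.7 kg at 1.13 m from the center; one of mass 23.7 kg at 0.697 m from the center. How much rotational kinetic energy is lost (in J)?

energy lost ≈ 1740 J

No external torque acts about the center; L_before = L_after.
I_p = ½(217)(1.18)² = 151.1 kg·m².
Added inertia Σmr² = (34.6)(0.807)² + (32.7)(1.13)² + (23.7)(0.697)² = 75.80 kg·m²; I_f = 151.1 + 75.80 = 226.9 kg·m².
ω_f = I_p ω_i / I_f = (151.1)(1.32) / 226.9 = 0.8790 rev/s.
KE_i = ½(151.1)(8.294 rad/s)² = 5196 J; KE_f = ½(226.9)(5.523)² = 3460 J.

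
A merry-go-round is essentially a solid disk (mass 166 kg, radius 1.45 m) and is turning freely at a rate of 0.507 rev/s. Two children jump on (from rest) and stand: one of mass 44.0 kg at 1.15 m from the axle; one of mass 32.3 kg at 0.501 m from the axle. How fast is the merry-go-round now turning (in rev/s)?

The added mass arrives with no angular momentum about the axle, and any external torque about the axle is negligible, so the system's angular momentum is conserved.
I_p = ½(166)(1.45)² = 174.5 kg·m².
Added inertia Σmr² = (44.0)(1.15)² + (32.3)(0.501)² = 66.30 kg·m²; I_f = 174.5 + 66.30 = 240.8 kg·m².
ω_f = I_p ω_i / I_f = (174.5)(0.507) / 240.8 = 0.3674 rev/s.

ω_f ≈ 0.367 rev/s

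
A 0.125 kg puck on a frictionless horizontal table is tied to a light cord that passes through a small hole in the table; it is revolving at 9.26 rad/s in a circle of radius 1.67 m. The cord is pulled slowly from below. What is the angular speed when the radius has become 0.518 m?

ω₂ ≈ 96.2 rad/s

No torque about the axis ⇒ m r₁² ω₁ = m r₂² ω₂.
ω₂ = ω₁ (r₁/r₂)² = (9.26)(1.67/0.518)² = 96.25 rad/s.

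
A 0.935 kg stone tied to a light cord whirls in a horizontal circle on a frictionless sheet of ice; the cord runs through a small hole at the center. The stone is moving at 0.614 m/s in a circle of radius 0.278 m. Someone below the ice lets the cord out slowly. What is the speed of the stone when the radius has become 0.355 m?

v₂ ≈ 0.481 m/s

The only horizontal force on the mass is along the cord (radial), so it exerts no torque about the hole and angular momentum m v r is conserved.
v₂ = v₁ r₁ / r₂ = (0.614)(0.278) / (0.355) = 0.4808 m/s.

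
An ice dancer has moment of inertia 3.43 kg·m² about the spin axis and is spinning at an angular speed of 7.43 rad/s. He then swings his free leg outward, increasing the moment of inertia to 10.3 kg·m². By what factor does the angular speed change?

ω₂/ω₁ ≈ 0.333

With no external torque about the axis, L is conserved: I₁ω₁ = I₂ω₂.
ω₂/ω₁ = I₁/I₂ = 3.430 / 10.30 = 0.3330.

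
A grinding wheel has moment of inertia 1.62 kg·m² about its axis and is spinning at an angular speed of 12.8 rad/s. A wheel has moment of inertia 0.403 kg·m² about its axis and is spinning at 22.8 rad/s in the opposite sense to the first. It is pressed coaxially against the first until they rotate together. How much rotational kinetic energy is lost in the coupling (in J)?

ΔKE lost ≈ 205 J

No external torque acts about the common axis, so total angular momentum is conserved.
Taking A's sense as positive: L = (1.620)(12.8) − (0.4030)(22.8) = 11.55 kg·m²·rad/s.
Combined I = 1.620 + 0.4030 = 2.023 kg·m².
ω_f = L / I = 11.55 / 2.023 = 5.708 rad/s.
KE_i = ½ΣIω² = 237.5 J; KE_f = ½(2.023)(5.708)² = 32.96 J.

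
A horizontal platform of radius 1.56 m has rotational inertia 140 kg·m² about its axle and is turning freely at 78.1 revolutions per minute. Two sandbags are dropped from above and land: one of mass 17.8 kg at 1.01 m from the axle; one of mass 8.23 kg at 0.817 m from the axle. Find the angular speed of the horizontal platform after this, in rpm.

ω_f ≈ 66.8 rpm

The added mass arrives with no angular momentum about the axle, and any external torque about the axle is negligible, so the system's angular momentum is conserved.
Added inertia Σmr² = (17.8)(1.01)² + (8.23)(0.817)² = 23.65 kg·m²; I_f = 140.0 + 23.65 = 163.7 kg·m².
ω_f = I_p ω_i / I_f = (140.0)(78.1) / 163.7 = 66.81 rpm.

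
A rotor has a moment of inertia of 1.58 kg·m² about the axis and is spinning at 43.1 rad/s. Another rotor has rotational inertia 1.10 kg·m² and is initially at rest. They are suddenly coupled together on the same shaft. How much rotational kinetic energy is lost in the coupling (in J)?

The coupling torques are internal; angular momentum about the shared axis is conserved.
Taking A's sense as positive: L = (1.580)(43.1) = 68.10 kg·m²·rad/s.
Combined I = 1.580 + 1.100 = 2.680 kg·m².
ω_f = L / I = 68.10 / 2.680 = 25.41 rad/s.
KE_i = ½ΣIω² = 1468 J; KE_f = ½(2.680)(25.41)² = 865.2 J.

ΔKE lost ≈ 602 J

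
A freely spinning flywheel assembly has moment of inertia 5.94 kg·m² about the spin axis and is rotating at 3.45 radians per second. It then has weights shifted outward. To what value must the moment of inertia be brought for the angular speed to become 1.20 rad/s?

No external torque acts about the spin axis, so angular momentum is conserved.
I₂ = I₁ω₁ / ω₂ = (5.94)(3.45) / (1.20) = 17.08 kg·m².

I₂ ≈ 17.1 kg·m²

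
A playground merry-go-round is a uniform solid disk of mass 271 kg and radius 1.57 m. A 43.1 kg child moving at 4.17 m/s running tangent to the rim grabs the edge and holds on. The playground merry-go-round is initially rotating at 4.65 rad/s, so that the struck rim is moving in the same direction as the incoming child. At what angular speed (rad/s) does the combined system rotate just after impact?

The axle reaction passes through the axle and exerts no torque about it; angular momentum about the axle is conserved through the impact.
I_p = ½(271)(1.57)² = 334.0 kg·m². Taking the sense of the child's angular momentum as positive, L_{child} = m v R = (43.1)(4.17)(1.57) = 282.2 kg·m²/s.
L_i = +I_p ω_p + m v R = +(334.0)(4.65) + 282.2 = 1835 kg·m²/s.
After sticking, I_f = I_p + m R² = 334.0 + (43.1)(1.57)² = 440.2 kg·m².
ω_f = L_i / I_f = 1835 / 440.2 = 4.169 rad/s.

|ω_f| ≈ 4.17 rad/s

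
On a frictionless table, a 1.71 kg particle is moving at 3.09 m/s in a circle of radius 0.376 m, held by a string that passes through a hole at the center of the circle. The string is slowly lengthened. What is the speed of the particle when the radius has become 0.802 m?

The only horizontal force on the mass is along the cord (radial), so it exerts no torque about the hole and angular momentum m v r is conserved.
v₂ = v₁ r₁ / r₂ = (3.09)(0.376) / (0.802) = 1.449 m/s.

v₂ ≈ 1.45 m/s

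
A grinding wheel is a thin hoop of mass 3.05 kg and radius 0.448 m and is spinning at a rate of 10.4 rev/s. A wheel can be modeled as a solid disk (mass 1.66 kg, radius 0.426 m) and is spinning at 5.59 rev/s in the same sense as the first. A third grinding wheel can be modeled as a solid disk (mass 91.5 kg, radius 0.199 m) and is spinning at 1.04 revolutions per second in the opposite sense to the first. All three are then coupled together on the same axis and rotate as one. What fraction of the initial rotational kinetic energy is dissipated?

The coupling torques are internal; angular momentum about the shared axis is conserved.
Moments of inertia: I_A = (3.05)(0.448)² = 0.6121 kg·m²; I_B = ½(1.66)(0.426)² = 0.1506 kg·m²; I_C = ½(91.5)(0.199)² = 1.812 kg·m².
Taking A's sense as positive: L = (0.6121)(10.4) + (0.1506)(5.59) − (1.812)(1.04) = 5.324 kg·m²·rev/s.
Combined I = 0.6121 + 0.1506 + 1.812 = 2.575 kg·m².
ω_f = L / I = 5.324 / 2.575 = 2.068 rev/s.
KE_i = ½ΣIω² = 1439 J; KE_f = ½(2.575)(12.99)² = 217.3 J.
Fraction dissipated = (KE_i − KE_f)/KE_i = 0.8489.

fraction ≈ 0.849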